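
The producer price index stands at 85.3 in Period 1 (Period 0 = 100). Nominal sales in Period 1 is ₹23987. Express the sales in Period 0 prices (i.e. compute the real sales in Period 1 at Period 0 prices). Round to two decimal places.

28120.75

Real = Nominal ÷ (Index/100) = 23987 ÷ (85.3/100)
     = 23987 ÷ 0.853 = 28120.7503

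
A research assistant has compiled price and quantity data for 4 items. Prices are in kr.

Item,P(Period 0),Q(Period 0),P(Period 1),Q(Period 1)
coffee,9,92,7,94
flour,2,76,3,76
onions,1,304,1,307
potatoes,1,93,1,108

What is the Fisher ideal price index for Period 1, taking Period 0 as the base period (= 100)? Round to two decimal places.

Laspeyres component (base-period weights):
ΣP(Period 1)Q(Period 0) = 7×92 + 3×76 + 1×304 + 1×93 = 644 + 228 + 304 + 93 = 1269
ΣP(Period 0)Q(Period 0) = 9×92 + 2×76 + 1×304 + 1×93 = 828 + 152 + 304 + 93 = 1377
L = 1269 / 1377 × 100 = 92.1569
Paasche component (current-period weights):
ΣP(Period 1)Q(Period 1) = 7×94 + 3×76 + 1×307 + 1×108 = 658 + 228 + 307 + 108 = 1301
ΣP(Period 0)Q(Period 1) = 9×94 + 2×76 + 1×307 + 1×108 = 846 + 152 + 307 + 108 = 1413
P = 1301 / 1413 × 100 = 92.0736
Fisher = √(L × P) = √(92.1569 × 92.0736) = 92.1152

92.12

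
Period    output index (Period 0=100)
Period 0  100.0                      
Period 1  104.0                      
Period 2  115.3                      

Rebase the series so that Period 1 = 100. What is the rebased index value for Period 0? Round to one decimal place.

96.2

Rebased(Period 0) = 100.0 / 104.0 × 100 = 96.1538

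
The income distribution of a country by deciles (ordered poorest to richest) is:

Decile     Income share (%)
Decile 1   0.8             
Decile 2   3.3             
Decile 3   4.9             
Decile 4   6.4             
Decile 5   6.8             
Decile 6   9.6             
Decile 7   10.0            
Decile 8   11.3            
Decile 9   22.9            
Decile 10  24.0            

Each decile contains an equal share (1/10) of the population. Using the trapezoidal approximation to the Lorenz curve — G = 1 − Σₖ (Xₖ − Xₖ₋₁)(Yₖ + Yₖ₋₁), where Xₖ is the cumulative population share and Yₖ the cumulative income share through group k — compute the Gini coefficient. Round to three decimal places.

0.392

Cumulative income shares Yₖ: 0.0080, 0.0410, 0.0900, 0.1540, 0.2220, 0.3180, 0.4180, 0.5310, 0.7600, 1.0000
Σ (Xₖ−Xₖ₋₁)(Yₖ+Yₖ₋₁) = (1/10)(0.0080+0.0000) + (1/10)(0.0410+0.0080) + (1/10)(0.0900+0.0410) + (1/10)(0.1540+0.0900) + (1/10)(0.2220+0.1540) + (1/10)(0.3180+0.2220) + (1/10)(0.4180+0.3180) + (1/10)(0.5310+0.4180) + (1/10)(0.7600+0.5310) + (1/10)(1.0000+0.7600)
  = 0.0008 + 0.0049 + 0.0131 + 0.0244 + 0.0376 + 0.0540 + 0.0736 + 0.0949 + 0.1291 + 0.1760 = 0.6084
G = 1 − 0.6084 = 0.3916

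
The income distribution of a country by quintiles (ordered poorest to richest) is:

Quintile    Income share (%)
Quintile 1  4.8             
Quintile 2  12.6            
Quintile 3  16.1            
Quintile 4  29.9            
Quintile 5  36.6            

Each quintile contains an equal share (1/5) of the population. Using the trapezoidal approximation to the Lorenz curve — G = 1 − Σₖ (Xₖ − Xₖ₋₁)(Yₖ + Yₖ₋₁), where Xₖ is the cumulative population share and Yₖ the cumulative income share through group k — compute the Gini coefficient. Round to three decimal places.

Cumulative income shares Yₖ: 0.0480, 0.1740, 0.3350, 0.6340, 1.0000
Σ (Xₖ−Xₖ₋₁)(Yₖ+Yₖ₋₁) = (1/5)(0.0480+0.0000) + (1/5)(0.1740+0.0480) + (1/5)(0.3350+0.1740) + (1/5)(0.6340+0.3350) + (1/5)(1.0000+0.6340)
  = 0.0096 + 0.0444 + 0.1018 + 0.1938 + 0.3268 = 0.6764
G = 1 − 0.6764 = 0.3236

0.324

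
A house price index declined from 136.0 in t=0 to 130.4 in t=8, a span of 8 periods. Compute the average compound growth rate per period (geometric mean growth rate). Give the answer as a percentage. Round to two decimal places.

Growth factor = (130.4/136.0)^(1/8) = (0.958824)^(1/8) = 0.994758
Growth rate = 0.994758 − 1 = -0.005242 = -0.5242%

-0.52%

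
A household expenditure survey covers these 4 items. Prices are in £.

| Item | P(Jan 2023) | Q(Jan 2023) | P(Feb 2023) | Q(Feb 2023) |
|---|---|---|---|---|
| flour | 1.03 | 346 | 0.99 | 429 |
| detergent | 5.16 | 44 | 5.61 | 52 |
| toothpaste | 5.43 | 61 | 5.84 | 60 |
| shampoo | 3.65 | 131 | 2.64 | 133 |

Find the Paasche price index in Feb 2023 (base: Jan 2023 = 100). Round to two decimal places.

Paasche price index uses current-period quantities as weights.
ΣP(Feb 2023)·Q(Feb 2023) = 0.99×429 + 5.61×52 + 5.84×60 + 2.64×133 = 424.71 + 291.72 + 350.4 + 351.12 = 1417.95
ΣP(Jan 2023)·Q(Feb 2023) = 1.03×429 + 5.16×52 + 5.43×60 + 3.65×133 = 441.87 + 268.32 + 325.8 + 485.45 = 1521.44
Index = 1417.95 / 1521.44 × 100 = 93.1979

93.20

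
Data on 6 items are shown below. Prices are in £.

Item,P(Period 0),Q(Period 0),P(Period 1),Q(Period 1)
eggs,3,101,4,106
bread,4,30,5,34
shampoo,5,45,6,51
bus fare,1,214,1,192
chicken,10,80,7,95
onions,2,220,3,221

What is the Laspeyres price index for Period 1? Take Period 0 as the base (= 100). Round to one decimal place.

Laspeyres price index uses base-period quantities as weights.
ΣP(Period 1)·Q(Period 0) = 4×101 + 5×30 + 6×45 + 1×214 + 7×80 + 3×220 = 404 + 150 + 270 + 214 + 560 + 660 = 2258
ΣP(Period 0)·Q(Period 0) = 3×101 + 4×30 + 5×45 + 1×214 + 10×80 + 2×220 = 303 + 120 + 225 + 214 + 800 + 440 = 2102
Index = 2258 / 2102 × 100 = 107.4215

107.4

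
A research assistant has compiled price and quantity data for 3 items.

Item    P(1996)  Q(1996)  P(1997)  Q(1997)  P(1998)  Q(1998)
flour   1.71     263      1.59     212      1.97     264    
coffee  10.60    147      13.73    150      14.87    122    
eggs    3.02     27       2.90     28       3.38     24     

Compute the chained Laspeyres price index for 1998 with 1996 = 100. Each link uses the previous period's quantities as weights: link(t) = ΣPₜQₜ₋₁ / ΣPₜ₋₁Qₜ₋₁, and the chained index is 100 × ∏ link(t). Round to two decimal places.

Link 1996→1997:
ΣP(1997)Q(1996) = 1.59×263 + 13.73×147 + 2.90×27 = 418.17 + 2018.31 + 78.3 = 2514.78
ΣP(1996)Q(1996) = 1.71×263 + 10.60×147 + 3.02×27 = 449.73 + 1558.2 + 81.54 = 2089.47
link = 2514.78/2089.47 = 1.203549
Link 1997→1998:
ΣP(1998)Q(1997) = 1.97×212 + 14.87×150 + 3.38×28 = 417.64 + 2230.5 + 94.64 = 2742.78
ΣP(1997)Q(1997) = 1.59×212 + 13.73×150 + 2.90×28 = 337.08 + 2059.5 + 81.2 = 2477.78
link = 2742.78/2477.78 = 1.106951
Chained index = 100 × 1.203549 × 1.106951 = 133.2270

133.23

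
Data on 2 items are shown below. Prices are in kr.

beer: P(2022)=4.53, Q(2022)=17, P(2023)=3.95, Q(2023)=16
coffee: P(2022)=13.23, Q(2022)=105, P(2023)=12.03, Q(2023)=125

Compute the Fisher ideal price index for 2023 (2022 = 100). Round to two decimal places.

90.75

Laspeyres component (base-period weights):
ΣP(2023)Q(2022) = 3.95×17 + 12.03×105 = 67.15 + 1263.15 = 1330.3
ΣP(2022)Q(2022) = 4.53×17 + 13.23×105 = 77.01 + 1389.15 = 1466.16
L = 1330.3 / 1466.16 × 100 = 90.7336
Paasche component (current-period weights):
ΣP(2023)Q(2023) = 3.95×16 + 12.03×125 = 63.2 + 1503.75 = 1566.95
ΣP(2022)Q(2023) = 4.53×16 + 13.23×125 = 72.48 + 1653.75 = 1726.23
P = 1566.95 / 1726.23 × 100 = 90.7730
Fisher = √(L × P) = √(90.7336 × 90.7730) = 90.7533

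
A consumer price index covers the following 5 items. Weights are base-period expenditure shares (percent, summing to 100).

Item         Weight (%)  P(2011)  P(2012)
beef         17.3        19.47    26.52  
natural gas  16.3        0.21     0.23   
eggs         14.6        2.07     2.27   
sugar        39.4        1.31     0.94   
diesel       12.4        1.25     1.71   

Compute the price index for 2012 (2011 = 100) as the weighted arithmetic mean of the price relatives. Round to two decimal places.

102.66

beef: 17.3 × (26.52/19.47) = 17.3 × 1.362096 = 23.5643
natural gas: 16.3 × (0.23/0.21) = 16.3 × 1.095238 = 17.8524
eggs: 14.6 × (2.27/2.07) = 14.6 × 1.096618 = 16.0106
sugar: 39.4 × (0.94/1.31) = 39.4 × 0.717557 = 28.2718
diesel: 12.4 × (1.71/1.25) = 12.4 × 1.368000 = 16.9632
Index = Σ wᵢ·(p₁ᵢ/p₀ᵢ) = 23.5643 + 17.8524 + 16.0106 + 28.2718 + 16.9632 = 102.6622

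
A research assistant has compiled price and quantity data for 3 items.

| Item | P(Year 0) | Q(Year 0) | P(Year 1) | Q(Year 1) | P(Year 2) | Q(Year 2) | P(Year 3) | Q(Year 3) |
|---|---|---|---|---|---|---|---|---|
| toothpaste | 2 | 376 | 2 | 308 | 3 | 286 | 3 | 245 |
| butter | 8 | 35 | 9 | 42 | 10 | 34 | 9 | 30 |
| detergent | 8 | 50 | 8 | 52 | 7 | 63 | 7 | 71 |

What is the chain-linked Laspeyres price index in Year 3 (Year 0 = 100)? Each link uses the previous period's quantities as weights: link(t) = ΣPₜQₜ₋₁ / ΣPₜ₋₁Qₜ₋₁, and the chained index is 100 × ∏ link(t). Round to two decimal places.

121.52

Link Year 0→Year 1:
ΣP(Year 1)Q(Year 0) = 2×376 + 9×35 + 8×50 = 752 + 315 + 400 = 1467
ΣP(Year 0)Q(Year 0) = 2×376 + 8×35 + 8×50 = 752 + 280 + 400 = 1432
link = 1467/1432 = 1.024441
Link Year 1→Year 2:
ΣP(Year 2)Q(Year 1) = 3×308 + 10×42 + 7×52 = 924 + 420 + 364 = 1708
ΣP(Year 1)Q(Year 1) = 2×308 + 9×42 + 8×52 = 616 + 378 + 416 = 1410
link = 1708/1410 = 1.211348
Link Year 2→Year 3:
ΣP(Year 3)Q(Year 2) = 3×286 + 9×34 + 7×63 = 858 + 306 + 441 = 1605
ΣP(Year 2)Q(Year 2) = 3×286 + 10×34 + 7×63 = 858 + 340 + 441 = 1639
link = 1605/1639 = 0.979256
Chained index = 100 × 1.024441 × 1.211348 × 0.979256 = 121.5212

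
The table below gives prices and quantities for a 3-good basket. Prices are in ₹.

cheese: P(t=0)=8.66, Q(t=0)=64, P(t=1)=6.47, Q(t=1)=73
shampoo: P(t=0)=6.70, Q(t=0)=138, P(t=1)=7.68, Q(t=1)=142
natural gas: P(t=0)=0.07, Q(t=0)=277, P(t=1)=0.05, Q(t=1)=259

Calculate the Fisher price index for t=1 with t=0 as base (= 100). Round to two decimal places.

Laspeyres component (base-period weights):
ΣP(t=1)Q(t=0) = 6.47×64 + 7.68×138 + 0.05×277 = 414.08 + 1059.84 + 13.85 = 1487.77
ΣP(t=0)Q(t=0) = 8.66×64 + 6.70×138 + 0.07×277 = 554.24 + 924.6 + 19.39 = 1498.23
L = 1487.77 / 1498.23 × 100 = 99.3018
Paasche component (current-period weights):
ΣP(t=1)Q(t=1) = 6.47×73 + 7.68×142 + 0.05×259 = 472.31 + 1090.56 + 12.95 = 1575.82
ΣP(t=0)Q(t=1) = 8.66×73 + 6.70×142 + 0.07×259 = 632.18 + 951.4 + 18.13 = 1601.71
P = 1575.82 / 1601.71 × 100 = 98.3836
Fisher = √(L × P) = √(99.3018 × 98.3836) = 98.8417

98.84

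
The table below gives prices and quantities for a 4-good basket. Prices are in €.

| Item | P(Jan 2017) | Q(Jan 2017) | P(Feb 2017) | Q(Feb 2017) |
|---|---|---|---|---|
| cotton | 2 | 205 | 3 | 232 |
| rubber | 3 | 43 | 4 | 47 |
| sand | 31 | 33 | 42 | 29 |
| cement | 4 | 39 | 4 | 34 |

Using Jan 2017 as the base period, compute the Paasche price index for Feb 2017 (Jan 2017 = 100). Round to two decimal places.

136.46

Paasche price index uses current-period quantities as weights.
ΣP(Feb 2017)·Q(Feb 2017) = 3×232 + 4×47 + 42×29 + 4×34 = 696 + 188 + 1218 + 136 = 2238
ΣP(Jan 2017)·Q(Feb 2017) = 2×232 + 3×47 + 31×29 + 4×34 = 464 + 141 + 899 + 136 = 1640
Index = 2238 / 1640 × 100 = 136.4634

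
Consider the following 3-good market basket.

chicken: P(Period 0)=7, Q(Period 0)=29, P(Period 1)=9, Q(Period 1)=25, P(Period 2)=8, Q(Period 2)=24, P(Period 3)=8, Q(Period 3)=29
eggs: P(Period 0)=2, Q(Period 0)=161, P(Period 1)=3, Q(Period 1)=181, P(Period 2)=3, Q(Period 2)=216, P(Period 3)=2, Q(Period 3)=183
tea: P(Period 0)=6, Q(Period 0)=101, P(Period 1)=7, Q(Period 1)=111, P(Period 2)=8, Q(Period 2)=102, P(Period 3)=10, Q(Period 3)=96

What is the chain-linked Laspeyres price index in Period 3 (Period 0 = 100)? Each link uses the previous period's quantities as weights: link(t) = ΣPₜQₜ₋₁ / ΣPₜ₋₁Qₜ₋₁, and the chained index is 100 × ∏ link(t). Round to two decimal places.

134.45

Link Period 0→Period 1:
ΣP(Period 1)Q(Period 0) = 9×29 + 3×161 + 7×101 = 261 + 483 + 707 = 1451
ΣP(Period 0)Q(Period 0) = 7×29 + 2×161 + 6×101 = 203 + 322 + 606 = 1131
link = 1451/1131 = 1.282935
Link Period 1→Period 2:
ΣP(Period 2)Q(Period 1) = 8×25 + 3×181 + 8×111 = 200 + 543 + 888 = 1631
ΣP(Period 1)Q(Period 1) = 9×25 + 3×181 + 7×111 = 225 + 543 + 777 = 1545
link = 1631/1545 = 1.055663
Link Period 2→Period 3:
ΣP(Period 3)Q(Period 2) = 8×24 + 2×216 + 10×102 = 192 + 432 + 1020 = 1644
ΣP(Period 2)Q(Period 2) = 8×24 + 3×216 + 8×102 = 192 + 648 + 816 = 1656
link = 1644/1656 = 0.992754
Chained index = 100 × 1.282935 × 1.055663 × 0.992754 = 134.4534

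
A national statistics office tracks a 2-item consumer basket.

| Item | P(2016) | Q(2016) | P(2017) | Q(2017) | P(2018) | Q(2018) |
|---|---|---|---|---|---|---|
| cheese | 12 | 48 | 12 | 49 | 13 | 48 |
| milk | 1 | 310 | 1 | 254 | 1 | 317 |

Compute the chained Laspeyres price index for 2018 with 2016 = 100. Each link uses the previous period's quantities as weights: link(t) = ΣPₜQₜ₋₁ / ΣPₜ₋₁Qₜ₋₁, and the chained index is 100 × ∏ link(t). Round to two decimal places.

105.82

Link 2016→2017:
ΣP(2017)Q(2016) = 12×48 + 1×310 = 576 + 310 = 886
ΣP(2016)Q(2016) = 12×48 + 1×310 = 576 + 310 = 886
link = 886/886 = 1.000000
Link 2017→2018:
ΣP(2018)Q(2017) = 13×49 + 1×254 = 637 + 254 = 891
ΣP(2017)Q(2017) = 12×49 + 1×254 = 588 + 254 = 842
link = 891/842 = 1.058195
Chained index = 100 × 1.000000 × 1.058195 = 105.8195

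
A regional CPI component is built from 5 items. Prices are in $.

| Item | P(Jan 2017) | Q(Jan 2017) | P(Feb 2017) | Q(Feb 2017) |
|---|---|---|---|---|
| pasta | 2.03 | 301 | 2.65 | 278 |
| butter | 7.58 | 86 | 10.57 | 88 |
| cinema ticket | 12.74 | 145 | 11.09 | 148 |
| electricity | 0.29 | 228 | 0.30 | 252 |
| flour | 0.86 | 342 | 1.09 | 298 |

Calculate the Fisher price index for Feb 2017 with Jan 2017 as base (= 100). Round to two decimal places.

Laspeyres component (base-period weights):
ΣP(Feb 2017)Q(Jan 2017) = 2.65×301 + 10.57×86 + 11.09×145 + 0.30×228 + 1.09×342 = 797.65 + 909.02 + 1608.05 + 68.4 + 372.78 = 3755.9
ΣP(Jan 2017)Q(Jan 2017) = 2.03×301 + 7.58×86 + 12.74×145 + 0.29×228 + 0.86×342 = 611.03 + 651.88 + 1847.3 + 66.12 + 294.12 = 3470.45
L = 3755.9 / 3470.45 × 100 = 108.2252
Paasche component (current-period weights):
ΣP(Feb 2017)Q(Feb 2017) = 2.65×278 + 10.57×88 + 11.09×148 + 0.30×252 + 1.09×298 = 736.7 + 930.16 + 1641.32 + 75.6 + 324.82 = 3708.6
ΣP(Jan 2017)Q(Feb 2017) = 2.03×278 + 7.58×88 + 12.74×148 + 0.29×252 + 0.86×298 = 564.34 + 667.04 + 1885.52 + 73.08 + 256.28 = 3446.26
P = 3708.6 / 3446.26 × 100 = 107.6123
Fisher = √(L × P) = √(108.2252 × 107.6123) = 107.9183

107.92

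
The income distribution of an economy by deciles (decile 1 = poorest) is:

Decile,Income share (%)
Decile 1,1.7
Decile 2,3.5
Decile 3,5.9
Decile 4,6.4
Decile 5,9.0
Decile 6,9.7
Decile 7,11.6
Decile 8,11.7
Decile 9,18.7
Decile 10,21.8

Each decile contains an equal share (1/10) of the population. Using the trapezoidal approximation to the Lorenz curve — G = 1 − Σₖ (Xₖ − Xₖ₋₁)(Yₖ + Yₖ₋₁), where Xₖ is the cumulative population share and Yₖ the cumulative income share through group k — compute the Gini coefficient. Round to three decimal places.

Cumulative income shares Yₖ: 0.0170, 0.0520, 0.1110, 0.1750, 0.2650, 0.3620, 0.4780, 0.5950, 0.7820, 1.0000
Σ (Xₖ−Xₖ₋₁)(Yₖ+Yₖ₋₁) = (1/10)(0.0170+0.0000) + (1/10)(0.0520+0.0170) + (1/10)(0.1110+0.0520) + (1/10)(0.1750+0.1110) + (1/10)(0.2650+0.1750) + (1/10)(0.3620+0.2650) + (1/10)(0.4780+0.3620) + (1/10)(0.5950+0.4780) + (1/10)(0.7820+0.5950) + (1/10)(1.0000+0.7820)
  = 0.0017 + 0.0069 + 0.0163 + 0.0286 + 0.0440 + 0.0627 + 0.0840 + 0.1073 + 0.1377 + 0.1782 = 0.6674
G = 1 − 0.6674 = 0.3326

0.333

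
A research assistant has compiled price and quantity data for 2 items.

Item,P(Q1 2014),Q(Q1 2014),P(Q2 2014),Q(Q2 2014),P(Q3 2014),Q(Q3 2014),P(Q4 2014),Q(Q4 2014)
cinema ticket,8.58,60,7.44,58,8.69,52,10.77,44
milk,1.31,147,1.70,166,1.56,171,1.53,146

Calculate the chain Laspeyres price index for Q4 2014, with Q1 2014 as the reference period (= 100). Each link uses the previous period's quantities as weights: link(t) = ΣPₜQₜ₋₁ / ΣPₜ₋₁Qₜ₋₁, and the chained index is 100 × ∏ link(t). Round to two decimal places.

120.32

Link Q1 2014→Q2 2014:
ΣP(Q2 2014)Q(Q1 2014) = 7.44×60 + 1.70×147 = 446.4 + 249.9 = 696.3
ΣP(Q1 2014)Q(Q1 2014) = 8.58×60 + 1.31×147 = 514.8 + 192.57 = 707.37
link = 696.3/707.37 = 0.984350
Link Q2 2014→Q3 2014:
ΣP(Q3 2014)Q(Q2 2014) = 8.69×58 + 1.56×166 = 504.02 + 258.96 = 762.98
ΣP(Q2 2014)Q(Q2 2014) = 7.44×58 + 1.70×166 = 431.52 + 282.2 = 713.72
link = 762.98/713.72 = 1.069019
Link Q3 2014→Q4 2014:
ΣP(Q4 2014)Q(Q3 2014) = 10.77×52 + 1.53×171 = 560.04 + 261.63 = 821.67
ΣP(Q3 2014)Q(Q3 2014) = 8.69×52 + 1.56×171 = 451.88 + 266.76 = 718.64
link = 821.67/718.64 = 1.143368
Chained index = 100 × 0.984350 × 1.069019 × 1.143368 = 120.3154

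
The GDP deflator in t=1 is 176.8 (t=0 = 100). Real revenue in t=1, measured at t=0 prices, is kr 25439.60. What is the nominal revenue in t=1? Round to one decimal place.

Nominal = Real × (Index/100) = 25439.60 × (176.8/100)
        = 25439.60 × 1.768 = 44977.2128

44977.2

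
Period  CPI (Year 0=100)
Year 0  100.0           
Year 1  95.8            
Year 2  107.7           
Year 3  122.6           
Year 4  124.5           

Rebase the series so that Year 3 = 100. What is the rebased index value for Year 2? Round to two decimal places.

87.85

Rebased(Year 2) = 107.7 / 122.6 × 100 = 87.8467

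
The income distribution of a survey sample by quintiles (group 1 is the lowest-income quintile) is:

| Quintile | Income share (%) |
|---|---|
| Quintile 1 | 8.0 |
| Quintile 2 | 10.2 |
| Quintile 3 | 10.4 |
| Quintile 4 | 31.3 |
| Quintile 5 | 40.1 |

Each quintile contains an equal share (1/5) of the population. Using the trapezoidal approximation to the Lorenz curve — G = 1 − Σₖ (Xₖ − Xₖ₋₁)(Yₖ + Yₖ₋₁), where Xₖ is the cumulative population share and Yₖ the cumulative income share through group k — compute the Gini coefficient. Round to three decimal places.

0.341

Cumulative income shares Yₖ: 0.0800, 0.1820, 0.2860, 0.5990, 1.0000
Σ (Xₖ−Xₖ₋₁)(Yₖ+Yₖ₋₁) = (1/5)(0.0800+0.0000) + (1/5)(0.1820+0.0800) + (1/5)(0.2860+0.1820) + (1/5)(0.5990+0.2860) + (1/5)(1.0000+0.5990)
  = 0.0160 + 0.0524 + 0.0936 + 0.1770 + 0.3198 = 0.6588
G = 1 − 0.6588 = 0.3412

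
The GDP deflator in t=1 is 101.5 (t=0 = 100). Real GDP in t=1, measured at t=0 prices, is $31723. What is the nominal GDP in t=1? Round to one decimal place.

Nominal = Real × (Index/100) = 31723 × (101.5/100)
        = 31723 × 1.015 = 32198.8450

32198.8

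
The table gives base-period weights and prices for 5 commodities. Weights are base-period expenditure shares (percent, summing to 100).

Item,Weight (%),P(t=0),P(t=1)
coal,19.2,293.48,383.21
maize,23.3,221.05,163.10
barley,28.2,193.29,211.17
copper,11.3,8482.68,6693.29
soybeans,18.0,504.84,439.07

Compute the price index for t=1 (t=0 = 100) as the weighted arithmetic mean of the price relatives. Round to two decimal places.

coal: 19.2 × (383.21/293.48) = 19.2 × 1.305745 = 25.0703
maize: 23.3 × (163.10/221.05) = 23.3 × 0.737842 = 17.1917
barley: 28.2 × (211.17/193.29) = 28.2 × 1.092503 = 30.8086
copper: 11.3 × (6693.29/8482.68) = 11.3 × 0.789054 = 8.9163
soybeans: 18.0 × (439.07/504.84) = 18.0 × 0.869721 = 15.6550
Index = Σ wᵢ·(p₁ᵢ/p₀ᵢ) = 25.0703 + 17.1917 + 30.8086 + 8.9163 + 15.6550 = 97.6419

97.64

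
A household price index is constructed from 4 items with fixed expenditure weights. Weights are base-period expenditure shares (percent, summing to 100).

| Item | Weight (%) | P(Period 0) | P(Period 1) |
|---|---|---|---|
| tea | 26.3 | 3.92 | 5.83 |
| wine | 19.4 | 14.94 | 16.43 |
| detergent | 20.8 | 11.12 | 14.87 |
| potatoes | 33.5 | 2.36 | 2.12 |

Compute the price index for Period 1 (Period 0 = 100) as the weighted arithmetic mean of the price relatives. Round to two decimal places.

118.36

tea: 26.3 × (5.83/3.92) = 26.3 × 1.487245 = 39.1145
wine: 19.4 × (16.43/14.94) = 19.4 × 1.099732 = 21.3348
detergent: 20.8 × (14.87/11.12) = 20.8 × 1.337230 = 27.8144
potatoes: 33.5 × (2.12/2.36) = 33.5 × 0.898305 = 30.0932
Index = Σ wᵢ·(p₁ᵢ/p₀ᵢ) = 39.1145 + 21.3348 + 27.8144 + 30.0932 = 118.3570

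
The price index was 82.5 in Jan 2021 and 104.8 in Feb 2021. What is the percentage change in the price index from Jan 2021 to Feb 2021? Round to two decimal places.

27.03%

Change = (104.8 − 82.5) / 82.5 × 100
       = 22.3 / 82.5 × 100 = 27.0303%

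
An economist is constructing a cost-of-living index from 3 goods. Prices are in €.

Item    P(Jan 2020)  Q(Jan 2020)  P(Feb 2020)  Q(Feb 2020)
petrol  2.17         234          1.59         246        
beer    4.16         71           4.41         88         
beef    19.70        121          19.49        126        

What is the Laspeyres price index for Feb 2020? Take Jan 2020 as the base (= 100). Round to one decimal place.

Laspeyres price index uses base-period quantities as weights.
ΣP(Feb 2020)·Q(Jan 2020) = 1.59×234 + 4.41×71 + 19.49×121 = 372.06 + 313.11 + 2358.29 = 3043.46
ΣP(Jan 2020)·Q(Jan 2020) = 2.17×234 + 4.16×71 + 19.70×121 = 507.78 + 295.36 + 2383.7 = 3186.84
Index = 3043.46 / 3186.84 × 100 = 95.5009

95.5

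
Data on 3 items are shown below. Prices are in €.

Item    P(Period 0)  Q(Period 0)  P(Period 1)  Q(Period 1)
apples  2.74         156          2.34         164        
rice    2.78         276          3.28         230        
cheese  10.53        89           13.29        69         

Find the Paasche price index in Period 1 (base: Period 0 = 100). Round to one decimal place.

113.2

Paasche price index uses current-period quantities as weights.
ΣP(Period 1)·Q(Period 1) = 2.34×164 + 3.28×230 + 13.29×69 = 383.76 + 754.4 + 917.01 = 2055.17
ΣP(Period 0)·Q(Period 1) = 2.74×164 + 2.78×230 + 10.53×69 = 449.36 + 639.4 + 726.57 = 1815.33
Index = 2055.17 / 1815.33 × 100 = 113.2119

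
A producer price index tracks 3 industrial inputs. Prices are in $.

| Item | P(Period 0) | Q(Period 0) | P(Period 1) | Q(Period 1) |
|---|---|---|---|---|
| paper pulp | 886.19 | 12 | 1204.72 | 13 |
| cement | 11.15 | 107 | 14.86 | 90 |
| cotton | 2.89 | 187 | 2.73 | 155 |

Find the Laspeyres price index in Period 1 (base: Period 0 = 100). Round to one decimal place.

Laspeyres price index uses base-period quantities as weights.
ΣP(Period 1)·Q(Period 0) = 1204.72×12 + 14.86×107 + 2.73×187 = 14456.64 + 1590.02 + 510.51 = 16557.17
ΣP(Period 0)·Q(Period 0) = 886.19×12 + 11.15×107 + 2.89×187 = 10634.28 + 1193.05 + 540.43 = 12367.76
Index = 16557.17 / 12367.76 × 100 = 133.8736

133.9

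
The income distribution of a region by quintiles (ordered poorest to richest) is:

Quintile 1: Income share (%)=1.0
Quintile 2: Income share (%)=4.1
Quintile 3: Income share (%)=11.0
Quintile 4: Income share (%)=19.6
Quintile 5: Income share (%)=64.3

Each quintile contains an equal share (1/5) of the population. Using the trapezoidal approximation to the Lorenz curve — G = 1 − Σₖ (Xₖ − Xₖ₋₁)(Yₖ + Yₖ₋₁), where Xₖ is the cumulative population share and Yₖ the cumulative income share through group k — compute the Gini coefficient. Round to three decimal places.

Cumulative income shares Yₖ: 0.0100, 0.0510, 0.1610, 0.3570, 1.0000
Σ (Xₖ−Xₖ₋₁)(Yₖ+Yₖ₋₁) = (1/5)(0.0100+0.0000) + (1/5)(0.0510+0.0100) + (1/5)(0.1610+0.0510) + (1/5)(0.3570+0.1610) + (1/5)(1.0000+0.3570)
  = 0.0020 + 0.0122 + 0.0424 + 0.1036 + 0.2714 = 0.4316
G = 1 − 0.4316 = 0.5684

0.568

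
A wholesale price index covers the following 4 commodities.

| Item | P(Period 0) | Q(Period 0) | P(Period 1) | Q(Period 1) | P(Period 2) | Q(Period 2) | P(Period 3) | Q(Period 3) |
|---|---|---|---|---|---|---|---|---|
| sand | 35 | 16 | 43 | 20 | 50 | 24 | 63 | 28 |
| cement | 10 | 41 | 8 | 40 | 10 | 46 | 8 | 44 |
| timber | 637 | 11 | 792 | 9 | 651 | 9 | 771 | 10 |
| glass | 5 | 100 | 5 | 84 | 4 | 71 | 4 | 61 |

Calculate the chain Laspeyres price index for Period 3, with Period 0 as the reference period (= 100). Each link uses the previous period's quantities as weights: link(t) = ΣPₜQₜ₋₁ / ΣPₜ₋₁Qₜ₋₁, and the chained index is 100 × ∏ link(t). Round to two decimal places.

Link Period 0→Period 1:
ΣP(Period 1)Q(Period 0) = 43×16 + 8×41 + 792×11 + 5×100 = 688 + 328 + 8712 + 500 = 10228
ΣP(Period 0)Q(Period 0) = 35×16 + 10×41 + 637×11 + 5×100 = 560 + 410 + 7007 + 500 = 8477
link = 10228/8477 = 1.206559
Link Period 1→Period 2:
ΣP(Period 2)Q(Period 1) = 50×20 + 10×40 + 651×9 + 4×84 = 1000 + 400 + 5859 + 336 = 7595
ΣP(Period 1)Q(Period 1) = 43×20 + 8×40 + 792×9 + 5×84 = 860 + 320 + 7128 + 420 = 8728
link = 7595/8728 = 0.870188
Link Period 2→Period 3:
ΣP(Period 3)Q(Period 2) = 63×24 + 8×46 + 771×9 + 4×71 = 1512 + 368 + 6939 + 284 = 9103
ΣP(Period 2)Q(Period 2) = 50×24 + 10×46 + 651×9 + 4×71 = 1200 + 460 + 5859 + 284 = 7803
link = 9103/7803 = 1.166603
Chained index = 100 × 1.206559 × 0.870188 × 1.166603 = 122.4855

122.49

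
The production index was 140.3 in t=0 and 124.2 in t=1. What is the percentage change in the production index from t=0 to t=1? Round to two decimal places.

Change = (124.2 − 140.3) / 140.3 × 100
       = -16.1 / 140.3 × 100 = -11.4754%

-11.48%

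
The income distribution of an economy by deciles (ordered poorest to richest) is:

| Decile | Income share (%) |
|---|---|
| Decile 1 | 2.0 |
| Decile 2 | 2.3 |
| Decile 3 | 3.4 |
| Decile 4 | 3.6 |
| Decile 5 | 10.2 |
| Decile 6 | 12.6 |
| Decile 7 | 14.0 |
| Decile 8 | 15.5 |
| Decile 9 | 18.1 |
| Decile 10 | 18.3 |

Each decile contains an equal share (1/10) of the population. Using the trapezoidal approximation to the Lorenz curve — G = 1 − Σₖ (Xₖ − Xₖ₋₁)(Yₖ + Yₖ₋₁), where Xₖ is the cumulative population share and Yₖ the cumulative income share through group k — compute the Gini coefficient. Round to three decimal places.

0.351

Cumulative income shares Yₖ: 0.0200, 0.0430, 0.0770, 0.1130, 0.2150, 0.3410, 0.4810, 0.6360, 0.8170, 1.0000
Σ (Xₖ−Xₖ₋₁)(Yₖ+Yₖ₋₁) = (1/10)(0.0200+0.0000) + (1/10)(0.0430+0.0200) + (1/10)(0.0770+0.0430) + (1/10)(0.1130+0.0770) + (1/10)(0.2150+0.1130) + (1/10)(0.3410+0.2150) + (1/10)(0.4810+0.3410) + (1/10)(0.6360+0.4810) + (1/10)(0.8170+0.6360) + (1/10)(1.0000+0.8170)
  = 0.0020 + 0.0063 + 0.0120 + 0.0190 + 0.0328 + 0.0556 + 0.0822 + 0.1117 + 0.1453 + 0.1817 = 0.6486
G = 1 − 0.6486 = 0.3514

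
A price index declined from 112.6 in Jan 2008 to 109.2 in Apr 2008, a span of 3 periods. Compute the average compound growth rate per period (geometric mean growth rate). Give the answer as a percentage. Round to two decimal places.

Growth factor = (109.2/112.6)^(1/3) = (0.969805)^(1/3) = 0.989832
Growth rate = 0.989832 − 1 = -0.010168 = -1.0168%

-1.02%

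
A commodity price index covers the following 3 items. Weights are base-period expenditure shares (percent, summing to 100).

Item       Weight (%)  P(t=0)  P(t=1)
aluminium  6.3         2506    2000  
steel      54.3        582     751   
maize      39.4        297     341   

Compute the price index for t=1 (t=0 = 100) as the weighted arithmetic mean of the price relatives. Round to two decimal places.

aluminium: 6.3 × (2000/2506) = 6.3 × 0.798085 = 5.0279
steel: 54.3 × (751/582) = 54.3 × 1.290378 = 70.0675
maize: 39.4 × (341/297) = 39.4 × 1.148148 = 45.2370
Index = Σ wᵢ·(p₁ᵢ/p₀ᵢ) = 5.0279 + 70.0675 + 45.2370 = 120.3325

120.33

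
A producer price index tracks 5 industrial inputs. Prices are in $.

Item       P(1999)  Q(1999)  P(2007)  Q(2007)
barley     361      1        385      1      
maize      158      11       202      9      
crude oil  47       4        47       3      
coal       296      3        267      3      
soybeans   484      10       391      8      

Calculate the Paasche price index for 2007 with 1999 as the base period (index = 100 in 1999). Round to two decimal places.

Paasche price index uses current-period quantities as weights.
ΣP(2007)·Q(2007) = 385×1 + 202×9 + 47×3 + 267×3 + 391×8 = 385 + 1818 + 141 + 801 + 3128 = 6273
ΣP(1999)·Q(2007) = 361×1 + 158×9 + 47×3 + 296×3 + 484×8 = 361 + 1422 + 141 + 888 + 3872 = 6684
Index = 6273 / 6684 × 100 = 93.8510

93.85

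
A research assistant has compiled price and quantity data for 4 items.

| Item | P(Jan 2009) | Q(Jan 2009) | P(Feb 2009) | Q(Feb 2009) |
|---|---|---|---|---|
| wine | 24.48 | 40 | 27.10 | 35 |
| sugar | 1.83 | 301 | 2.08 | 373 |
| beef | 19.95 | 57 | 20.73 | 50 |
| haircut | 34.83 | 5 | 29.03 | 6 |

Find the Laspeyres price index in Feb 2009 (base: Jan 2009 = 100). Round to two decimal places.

Laspeyres price index uses base-period quantities as weights.
ΣP(Feb 2009)·Q(Jan 2009) = 27.10×40 + 2.08×301 + 20.73×57 + 29.03×5 = 1084 + 626.08 + 1181.61 + 145.15 = 3036.84
ΣP(Jan 2009)·Q(Jan 2009) = 24.48×40 + 1.83×301 + 19.95×57 + 34.83×5 = 979.2 + 550.83 + 1137.15 + 174.15 = 2841.33
Index = 3036.84 / 2841.33 × 100 = 106.8809

106.88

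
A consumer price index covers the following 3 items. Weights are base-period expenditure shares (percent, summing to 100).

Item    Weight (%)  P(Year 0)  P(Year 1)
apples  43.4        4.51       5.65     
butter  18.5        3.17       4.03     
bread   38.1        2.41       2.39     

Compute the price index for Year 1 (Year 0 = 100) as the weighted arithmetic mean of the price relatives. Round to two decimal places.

115.67

apples: 43.4 × (5.65/4.51) = 43.4 × 1.252772 = 54.3703
butter: 18.5 × (4.03/3.17) = 18.5 × 1.271293 = 23.5189
bread: 38.1 × (2.39/2.41) = 38.1 × 0.991701 = 37.7838
Index = Σ wᵢ·(p₁ᵢ/p₀ᵢ) = 54.3703 + 23.5189 + 37.7838 = 115.6730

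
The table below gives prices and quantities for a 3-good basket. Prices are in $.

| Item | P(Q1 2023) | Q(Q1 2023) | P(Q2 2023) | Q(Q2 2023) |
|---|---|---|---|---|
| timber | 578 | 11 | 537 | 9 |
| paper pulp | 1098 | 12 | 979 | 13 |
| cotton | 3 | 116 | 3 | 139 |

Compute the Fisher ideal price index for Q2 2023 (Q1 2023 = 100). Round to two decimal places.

90.46

Laspeyres component (base-period weights):
ΣP(Q2 2023)Q(Q1 2023) = 537×11 + 979×12 + 3×116 = 5907 + 11748 + 348 = 18003
ΣP(Q1 2023)Q(Q1 2023) = 578×11 + 1098×12 + 3×116 = 6358 + 13176 + 348 = 19882
L = 18003 / 19882 × 100 = 90.5492
Paasche component (current-period weights):
ΣP(Q2 2023)Q(Q2 2023) = 537×9 + 979×13 + 3×139 = 4833 + 12727 + 417 = 17977
ΣP(Q1 2023)Q(Q2 2023) = 578×9 + 1098×13 + 3×139 = 5202 + 14274 + 417 = 19893
P = 17977 / 19893 × 100 = 90.3685
Fisher = √(L × P) = √(90.5492 × 90.3685) = 90.4588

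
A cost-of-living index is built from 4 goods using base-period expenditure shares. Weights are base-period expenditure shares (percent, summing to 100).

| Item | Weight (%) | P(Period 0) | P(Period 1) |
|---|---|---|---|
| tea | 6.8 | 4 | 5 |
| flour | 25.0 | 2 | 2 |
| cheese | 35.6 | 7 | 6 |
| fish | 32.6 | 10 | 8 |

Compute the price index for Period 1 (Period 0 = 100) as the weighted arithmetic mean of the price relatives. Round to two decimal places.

tea: 6.8 × (5/4) = 6.8 × 1.250000 = 8.5000
flour: 25.0 × (2/2) = 25.0 × 1.000000 = 25.0000
cheese: 35.6 × (6/7) = 35.6 × 0.857143 = 30.5143
fish: 32.6 × (8/10) = 32.6 × 0.800000 = 26.0800
Index = Σ wᵢ·(p₁ᵢ/p₀ᵢ) = 8.5000 + 25.0000 + 30.5143 + 26.0800 = 90.0943

90.09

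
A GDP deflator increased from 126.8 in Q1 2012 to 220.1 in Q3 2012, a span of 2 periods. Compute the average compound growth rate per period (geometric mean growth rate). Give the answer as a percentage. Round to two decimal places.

31.75%

Growth factor = (220.1/126.8)^(1/2) = (1.735804)^(1/2) = 1.317499
Growth rate = 1.317499 − 1 = 0.317499 = 31.7499%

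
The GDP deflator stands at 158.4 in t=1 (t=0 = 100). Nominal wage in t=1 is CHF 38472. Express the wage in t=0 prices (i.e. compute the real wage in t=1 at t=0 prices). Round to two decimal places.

24287.88

Real = Nominal ÷ (Index/100) = 38472 ÷ (158.4/100)
     = 38472 ÷ 1.584 = 24287.8788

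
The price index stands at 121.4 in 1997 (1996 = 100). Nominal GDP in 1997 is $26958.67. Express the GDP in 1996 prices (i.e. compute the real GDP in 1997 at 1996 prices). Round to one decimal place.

Real = Nominal ÷ (Index/100) = 26958.67 ÷ (121.4/100)
     = 26958.67 ÷ 1.214 = 22206.4827

22206.5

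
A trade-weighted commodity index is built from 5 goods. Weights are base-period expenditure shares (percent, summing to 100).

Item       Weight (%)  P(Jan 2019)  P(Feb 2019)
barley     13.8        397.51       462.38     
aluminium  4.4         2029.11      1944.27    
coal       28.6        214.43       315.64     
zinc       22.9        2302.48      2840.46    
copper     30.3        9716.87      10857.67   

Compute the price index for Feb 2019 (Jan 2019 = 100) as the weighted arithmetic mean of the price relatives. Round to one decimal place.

barley: 13.8 × (462.38/397.51) = 13.8 × 1.163191 = 16.0520
aluminium: 4.4 × (1944.27/2029.11) = 4.4 × 0.958189 = 4.2160
coal: 28.6 × (315.64/214.43) = 28.6 × 1.471996 = 42.0991
zinc: 22.9 × (2840.46/2302.48) = 22.9 × 1.233652 = 28.2506
copper: 30.3 × (10857.67/9716.87) = 30.3 × 1.117404 = 33.8573
Index = Σ wᵢ·(p₁ᵢ/p₀ᵢ) = 16.0520 + 4.2160 + 42.0991 + 28.2506 + 33.8573 = 124.4751

124.5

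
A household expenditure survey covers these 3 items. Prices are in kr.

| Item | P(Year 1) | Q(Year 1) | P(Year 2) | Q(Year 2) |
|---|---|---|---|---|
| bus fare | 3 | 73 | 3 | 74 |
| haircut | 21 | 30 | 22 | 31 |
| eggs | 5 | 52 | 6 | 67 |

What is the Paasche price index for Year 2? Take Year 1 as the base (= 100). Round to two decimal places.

Paasche price index uses current-period quantities as weights.
ΣP(Year 2)·Q(Year 2) = 3×74 + 22×31 + 6×67 = 222 + 682 + 402 = 1306
ΣP(Year 1)·Q(Year 2) = 3×74 + 21×31 + 5×67 = 222 + 651 + 335 = 1208
Index = 1306 / 1208 × 100 = 108.1126

108.11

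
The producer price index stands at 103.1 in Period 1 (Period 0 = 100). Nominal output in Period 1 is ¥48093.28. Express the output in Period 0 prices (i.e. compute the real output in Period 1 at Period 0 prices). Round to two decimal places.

46647.22

Real = Nominal ÷ (Index/100) = 48093.28 ÷ (103.1/100)
     = 48093.28 ÷ 1.031 = 46647.2163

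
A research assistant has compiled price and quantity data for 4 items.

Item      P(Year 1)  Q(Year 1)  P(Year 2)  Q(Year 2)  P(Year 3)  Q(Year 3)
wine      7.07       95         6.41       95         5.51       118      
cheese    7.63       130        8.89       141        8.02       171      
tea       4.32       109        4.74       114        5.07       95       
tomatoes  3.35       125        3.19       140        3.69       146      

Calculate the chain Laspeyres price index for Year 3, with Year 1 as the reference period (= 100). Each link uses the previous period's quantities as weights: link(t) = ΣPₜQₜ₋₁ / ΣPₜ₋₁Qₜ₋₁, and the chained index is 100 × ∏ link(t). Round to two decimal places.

Link Year 1→Year 2:
ΣP(Year 2)Q(Year 1) = 6.41×95 + 8.89×130 + 4.74×109 + 3.19×125 = 608.95 + 1155.7 + 516.66 + 398.75 = 2680.06
ΣP(Year 1)Q(Year 1) = 7.07×95 + 7.63×130 + 4.32×109 + 3.35×125 = 671.65 + 991.9 + 470.88 + 418.75 = 2553.18
link = 2680.06/2553.18 = 1.049695
Link Year 2→Year 3:
ΣP(Year 3)Q(Year 2) = 5.51×95 + 8.02×141 + 5.07×114 + 3.69×140 = 523.45 + 1130.82 + 577.98 + 516.6 = 2748.85
ΣP(Year 2)Q(Year 2) = 6.41×95 + 8.89×141 + 4.74×114 + 3.19×140 = 608.95 + 1253.49 + 540.36 + 446.6 = 2849.4
link = 2748.85/2849.4 = 0.964712
Chained index = 100 × 1.049695 × 0.964712 = 101.2653

101.27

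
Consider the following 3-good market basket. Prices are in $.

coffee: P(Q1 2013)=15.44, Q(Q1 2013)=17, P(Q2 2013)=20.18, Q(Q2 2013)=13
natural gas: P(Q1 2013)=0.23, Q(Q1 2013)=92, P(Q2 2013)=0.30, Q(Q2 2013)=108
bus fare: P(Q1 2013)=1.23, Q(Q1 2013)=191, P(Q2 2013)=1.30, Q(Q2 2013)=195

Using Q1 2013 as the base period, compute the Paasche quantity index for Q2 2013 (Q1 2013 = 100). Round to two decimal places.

Paasche quantity index uses current-period prices as weights.
ΣP(Q2 2013)·Q(Q2 2013) = 20.18×13 + 0.30×108 + 1.30×195 = 262.34 + 32.4 + 253.5 = 548.24
ΣP(Q2 2013)·Q(Q1 2013) = 20.18×17 + 0.30×92 + 1.30×191 = 343.06 + 27.6 + 248.3 = 618.96
Index = 548.24 / 618.96 × 100 = 88.5744

88.57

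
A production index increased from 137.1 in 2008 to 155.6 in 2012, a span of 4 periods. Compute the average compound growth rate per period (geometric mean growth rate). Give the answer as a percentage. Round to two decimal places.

Growth factor = (155.6/137.1)^(1/4) = (1.134938)^(1/4) = 1.032151
Growth rate = 1.032151 − 1 = 0.032151 = 3.2151%

3.22%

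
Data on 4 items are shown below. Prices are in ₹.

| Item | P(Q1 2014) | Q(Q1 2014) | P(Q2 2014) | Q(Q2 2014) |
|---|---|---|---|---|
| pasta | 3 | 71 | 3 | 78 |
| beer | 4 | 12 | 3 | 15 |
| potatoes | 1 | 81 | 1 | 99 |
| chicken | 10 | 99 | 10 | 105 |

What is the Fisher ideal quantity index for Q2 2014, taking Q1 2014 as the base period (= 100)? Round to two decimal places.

Laspeyres component (base-period weights):
ΣP(Q1 2014)Q(Q2 2014) = 3×78 + 4×15 + 1×99 + 10×105 = 234 + 60 + 99 + 1050 = 1443
ΣP(Q1 2014)Q(Q1 2014) = 3×71 + 4×12 + 1×81 + 10×99 = 213 + 48 + 81 + 990 = 1332
L = 1443 / 1332 × 100 = 108.3333
Paasche component (current-period weights):
ΣP(Q2 2014)Q(Q2 2014) = 3×78 + 3×15 + 1×99 + 10×105 = 234 + 45 + 99 + 1050 = 1428
ΣP(Q2 2014)Q(Q1 2014) = 3×71 + 3×12 + 1×81 + 10×99 = 213 + 36 + 81 + 990 = 1320
P = 1428 / 1320 × 100 = 108.1818
Fisher = √(L × P) = √(108.3333 × 108.1818) = 108.2575

108.26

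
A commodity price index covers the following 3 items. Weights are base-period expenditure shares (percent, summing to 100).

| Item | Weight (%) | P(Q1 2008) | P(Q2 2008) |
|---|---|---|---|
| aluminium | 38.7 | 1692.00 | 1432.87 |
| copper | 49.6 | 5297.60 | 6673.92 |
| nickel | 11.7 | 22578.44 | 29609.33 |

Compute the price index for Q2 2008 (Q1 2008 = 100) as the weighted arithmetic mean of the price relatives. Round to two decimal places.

110.60

aluminium: 38.7 × (1432.87/1692.00) = 38.7 × 0.846850 = 32.7731
copper: 49.6 × (6673.92/5297.60) = 49.6 × 1.259801 = 62.4861
nickel: 11.7 × (29609.33/22578.44) = 11.7 × 1.311398 = 15.3434
Index = Σ wᵢ·(p₁ᵢ/p₀ᵢ) = 32.7731 + 62.4861 + 15.3434 = 110.6026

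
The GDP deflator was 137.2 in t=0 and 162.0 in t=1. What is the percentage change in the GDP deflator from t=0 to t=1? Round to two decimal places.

18.08%

Change = (162.0 − 137.2) / 137.2 × 100
       = 24.8 / 137.2 × 100 = 18.0758%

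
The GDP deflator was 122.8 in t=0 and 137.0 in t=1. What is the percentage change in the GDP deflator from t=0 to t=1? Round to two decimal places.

11.56%

Change = (137.0 − 122.8) / 122.8 × 100
       = 14.2 / 122.8 × 100 = 11.5635%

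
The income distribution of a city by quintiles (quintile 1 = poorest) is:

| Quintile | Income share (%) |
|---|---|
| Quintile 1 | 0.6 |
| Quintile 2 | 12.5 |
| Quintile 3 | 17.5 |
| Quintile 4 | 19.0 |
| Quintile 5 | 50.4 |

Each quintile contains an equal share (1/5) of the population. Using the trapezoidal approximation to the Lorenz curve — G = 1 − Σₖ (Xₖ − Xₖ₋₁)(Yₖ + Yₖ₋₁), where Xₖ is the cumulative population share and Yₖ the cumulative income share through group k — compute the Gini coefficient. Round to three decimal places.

Cumulative income shares Yₖ: 0.0060, 0.1310, 0.3060, 0.4960, 1.0000
Σ (Xₖ−Xₖ₋₁)(Yₖ+Yₖ₋₁) = (1/5)(0.0060+0.0000) + (1/5)(0.1310+0.0060) + (1/5)(0.3060+0.1310) + (1/5)(0.4960+0.3060) + (1/5)(1.0000+0.4960)
  = 0.0012 + 0.0274 + 0.0874 + 0.1604 + 0.2992 = 0.5756
G = 1 − 0.5756 = 0.4244

0.424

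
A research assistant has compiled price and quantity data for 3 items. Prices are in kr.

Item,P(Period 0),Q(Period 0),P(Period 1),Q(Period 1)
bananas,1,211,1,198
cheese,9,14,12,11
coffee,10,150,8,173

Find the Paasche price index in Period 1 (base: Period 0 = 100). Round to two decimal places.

Paasche price index uses current-period quantities as weights.
ΣP(Period 1)·Q(Period 1) = 1×198 + 12×11 + 8×173 = 198 + 132 + 1384 = 1714
ΣP(Period 0)·Q(Period 1) = 1×198 + 9×11 + 10×173 = 198 + 99 + 1730 = 2027
Index = 1714 / 2027 × 100 = 84.5585

84.56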